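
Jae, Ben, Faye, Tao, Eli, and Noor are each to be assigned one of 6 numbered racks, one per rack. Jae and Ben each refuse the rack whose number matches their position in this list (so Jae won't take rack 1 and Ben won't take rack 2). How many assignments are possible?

504

Let Aᵢ (for i ∈ {1, 2}) be the placements that put person i in their forbidden rack. Any j of these fix j positions, leaving (6−j)! ways to fill the rest, and there are C(2,j) ways to pick which j.
By inclusion–exclusion, the number of valid placements is Σ_{j=0}^{2} (−1)^j C(2,j)·(6−j)!.
Computing: 720 − 240 + 24 = 504.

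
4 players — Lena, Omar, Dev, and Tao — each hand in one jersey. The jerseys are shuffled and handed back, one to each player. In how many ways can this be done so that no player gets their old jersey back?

Count assignments avoiding every fixed point. For any j of the 4 players fixed to their old jersey, the other 4−j can be arranged in (4−j)! ways.
By inclusion–exclusion this is Σ_{j=0}^{4} (−1)^j C(4,j)·(4−j)!.
Computing: 24 − 24 + 12 − 4 + 1 = 9.

9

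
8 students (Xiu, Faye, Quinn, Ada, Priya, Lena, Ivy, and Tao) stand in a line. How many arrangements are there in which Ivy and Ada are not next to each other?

Of the 8! = 40320 arrangements, those with Ivy and Ada adjacent number 2 × 7! = 10080 (treat the pair as a block with 2 internal orders).
So 40320 − 10080 = 30240 arrangements keep them apart.

30240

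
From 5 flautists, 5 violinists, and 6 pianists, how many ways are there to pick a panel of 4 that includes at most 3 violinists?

Split by how many violinists are chosen (0 through 3).
Sum: C(5,0)·C(11,4) + C(5,1)·C(11,3) + C(5,2)·C(11,2) + C(5,3)·C(11,1) = 330 + 825 + 550 + 110 = 1815.

1815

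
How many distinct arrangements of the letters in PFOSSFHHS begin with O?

1680

With the first slot taken by O, it remains to arrange the other 8 letters (PFSSFHHS).
Those 8 letters have F appearing twice, H appearing twice, and S appearing 3 times, giving (8)!/(3!·2!·2!) = 1680.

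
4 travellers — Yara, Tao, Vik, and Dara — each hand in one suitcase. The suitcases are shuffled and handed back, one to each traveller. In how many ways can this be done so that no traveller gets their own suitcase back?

9

This is the derangement count D_4: permutations of 4 items with no fixed point.
By inclusion–exclusion this is Σ_{j=0}^{4} (−1)^j C(4,j)·(4−j)!.
Computing: 24 − 24 + 12 − 4 + 1 = 9.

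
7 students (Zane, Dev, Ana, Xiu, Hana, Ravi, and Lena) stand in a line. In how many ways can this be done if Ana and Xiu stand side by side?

Glue Ana and Xiu into one block (2 internal orders), leaving 6 units to arrange in a row.
That gives 2 × 6! = 2 × 720 = 1440.

1440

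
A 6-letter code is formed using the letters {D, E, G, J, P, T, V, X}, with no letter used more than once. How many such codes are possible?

This is a permutation of 6 out of 8: P(8,6) = 8!/2!.
That product is 8 × 7 × 6 × 5 × 4 × 3 = 20160.

20160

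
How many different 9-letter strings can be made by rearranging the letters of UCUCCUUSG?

2520

The 9 letters of UCUCCUUSG have repeats: C appearing 3 times and U appearing 4 times.
So there are 9! / (4!·3!) = 2520 distinguishable arrangements.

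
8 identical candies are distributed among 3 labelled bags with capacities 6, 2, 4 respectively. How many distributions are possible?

Ignoring the caps, the number of non-negative solutions to x_1+…+x_3 = 8 is C(10,2) = 45.
Subtract solutions that violate a single cap (substitute x_i' = x_i − (cap_i+1)): x_1 ≥ 7 gives C(3,2) = 3; x_2 ≥ 3 gives C(7,2) = 21; x_3 ≥ 5 gives C(5,2) = 10. Together 34.
Add back pairs where two caps are both exceeded: 0 + 0 + 1 = 1.
By inclusion–exclusion the count is 45 − 34 + 1 = 12.

12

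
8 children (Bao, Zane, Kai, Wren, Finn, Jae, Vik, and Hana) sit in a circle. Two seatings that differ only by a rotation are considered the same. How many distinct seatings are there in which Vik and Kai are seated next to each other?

Glue Vik and Kai into a block (2 internal orders). Seating 7 units around a circle gives (6)! arrangements.
So 2 × (6)! = 2 × 720 = 1440.

1440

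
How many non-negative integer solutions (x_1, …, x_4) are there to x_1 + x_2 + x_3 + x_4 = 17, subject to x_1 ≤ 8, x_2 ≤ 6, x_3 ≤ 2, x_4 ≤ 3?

10

Without the upper bounds there are C(20,3) = 1140 ways to split 17 among 4 variables.
Subtract solutions that violate a single cap (substitute x_i' = x_i − (cap_i+1)): x_1 ≥ 9 gives C(11,3) = 165; x_2 ≥ 7 gives C(13,3) = 286; x_3 ≥ 3 gives C(17,3) = 680; x_4 ≥ 4 gives C(16,3) = 560. Together 1691.
Add back pairs where two caps are both exceeded: 4 + 56 + 35 + 120 + 84 + 286 = 585.
Subtract triples: 0 + 0 + 4 + 20 = 24.
By inclusion–exclusion the count is 1140 − 1691 + 585 − 24 = 10.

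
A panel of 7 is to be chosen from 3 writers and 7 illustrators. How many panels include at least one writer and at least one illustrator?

119

Total 7-person selections from all 10: C(10,7) = 120.
Selections missing a whole group: no writers → C(7,7) = 1; no illustrators → C(3,7) = 0.
Both groups omitted at once is impossible, so 120 − 1 = 119.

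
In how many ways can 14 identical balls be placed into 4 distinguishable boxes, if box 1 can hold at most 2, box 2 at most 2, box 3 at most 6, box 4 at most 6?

Ignoring the caps, the number of non-negative solutions to x_1+…+x_4 = 14 is C(17,3) = 680.
Subtract solutions that violate a single cap (substitute x_i' = x_i − (cap_i+1)): x_1 ≥ 3 gives C(14,3) = 364; x_2 ≥ 3 gives C(14,3) = 364; x_3 ≥ 7 gives C(10,3) = 120; x_4 ≥ 7 gives C(10,3) = 120. Together 968.
Add back pairs where two caps are both exceeded: 165 + 35 + 35 + 35 + 35 + 1 = 306.
Subtract triples: 4 + 4 + 0 + 0 = 8.
By inclusion–exclusion the count is 680 − 968 + 306 − 8 = 10.

10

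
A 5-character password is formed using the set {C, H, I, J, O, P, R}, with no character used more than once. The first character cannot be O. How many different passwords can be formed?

The first character has 7−1 = 6 choices (anything except O).
The remaining 4 characters are filled from the other 6 symbols without repetition: 6 × 5 × 4 × 3 = 360.
Total: 6 × 360 = 2160.

2160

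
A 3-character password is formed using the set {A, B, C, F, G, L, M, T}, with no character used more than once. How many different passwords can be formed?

Choose and order 3 of the 8 symbols: the first character has 8 options, the next 7, then 6.
That product is 8 × 7 × 6 = 336.

336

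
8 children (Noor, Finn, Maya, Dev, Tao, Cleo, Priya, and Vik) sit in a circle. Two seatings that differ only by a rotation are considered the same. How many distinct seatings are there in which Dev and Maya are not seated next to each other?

All circular seatings of 8 people number (7)! = 5040.
Seatings with Dev beside Maya: treat them as a block with 2 internal orders, giving 2 × (6)! = 1440.
Subtracting, 5040 − 1440 = 3600.

3600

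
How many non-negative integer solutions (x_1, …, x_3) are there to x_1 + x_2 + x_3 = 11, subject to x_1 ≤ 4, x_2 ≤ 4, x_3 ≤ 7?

Without the upper bounds there are C(13,2) = 78 ways to split 11 among 3 variables.
Subtract solutions that violate a single cap (substitute x_i' = x_i − (cap_i+1)): x_1 ≥ 5 gives C(8,2) = 28; x_2 ≥ 5 gives C(8,2) = 28; x_3 ≥ 8 gives C(5,2) = 10. Together 66.
Add back pairs where two caps are both exceeded: 3 + 0 + 0 = 3.
By inclusion–exclusion the count is 78 − 66 + 3 = 15.

15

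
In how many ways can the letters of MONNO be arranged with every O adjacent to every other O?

12

Treat the 2 copies of O as a single block. The multiset to arrange is then {OO, M, N, N}, 4 items in all.
That gives (4)!/(2!) = 12 arrangements.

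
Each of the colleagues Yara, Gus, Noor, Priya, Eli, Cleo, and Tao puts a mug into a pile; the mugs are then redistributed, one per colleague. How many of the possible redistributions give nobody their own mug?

1854

Count assignments avoiding every fixed point. For any j of the 7 colleagues fixed to their own mug, the other 7−j can be arranged in (7−j)! ways.
By inclusion–exclusion this is Σ_{j=0}^{7} (−1)^j C(7,j)·(7−j)!.
Computing: 5040 − 5040 + 2520 − 840 + 210 − 42 + 7 − 1 = 1854.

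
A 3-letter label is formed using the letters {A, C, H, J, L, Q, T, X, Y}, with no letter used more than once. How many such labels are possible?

504

With no repetition, fill the 3 letters in order: 9 choices, then 8, down to 7.
That product is 9 × 8 × 7 = 504.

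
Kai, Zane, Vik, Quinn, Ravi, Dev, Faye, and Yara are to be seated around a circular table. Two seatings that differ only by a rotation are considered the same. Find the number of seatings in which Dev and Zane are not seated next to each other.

3600

Without the restriction there are (7)! = 5040 seatings.
Those with Dev next to Zane: fuse the pair into one unit and seat 7 units around a circle — 2·(6)! = 1440.
Subtracting, 5040 − 1440 = 3600.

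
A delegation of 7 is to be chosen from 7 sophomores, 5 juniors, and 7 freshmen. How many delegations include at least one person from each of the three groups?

Total 7-person selections from all 19: C(19,7) = 50388.
Subtract selections that omit an entire group: no sophomores → C(12,7) = 792; no juniors → C(14,7) = 3432; no freshmen → C(12,7) = 792.
Add back selections omitting two groups (i.e. drawn from a single group): C(7,7) + C(5,7) + C(7,7) = 2.
By inclusion–exclusion: 50388 − 5016 + 2 = 45374.

45374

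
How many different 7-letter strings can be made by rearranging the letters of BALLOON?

1260

Letter multiplicities in BALLOON: A×1, B×1, L×2, N×1, O×2.
Dividing 7! = 5040 by 2!·2! = 4 for the repeated letters gives 1260.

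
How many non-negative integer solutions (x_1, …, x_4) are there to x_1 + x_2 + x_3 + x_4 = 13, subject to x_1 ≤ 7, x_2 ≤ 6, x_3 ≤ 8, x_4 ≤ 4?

Ignoring the caps, the number of non-negative solutions to x_1+…+x_4 = 13 is C(16,3) = 560.
Subtract solutions that violate a single cap (substitute x_i' = x_i − (cap_i+1)): x_1 ≥ 8 gives C(8,3) = 56; x_2 ≥ 7 gives C(9,3) = 84; x_3 ≥ 9 gives C(7,3) = 35; x_4 ≥ 5 gives C(11,3) = 165. Together 340.
Add back pairs where two caps are both exceeded: 0 + 0 + 1 + 0 + 4 + 0 = 5.
By inclusion–exclusion the count is 560 − 340 + 5 = 225.

225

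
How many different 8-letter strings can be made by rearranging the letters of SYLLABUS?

SYLLABUS has 8 letters with L appearing twice and S appearing twice.
The number of distinct arrangements is 8!/(2!·2!) = 40320/4 = 10080.

10080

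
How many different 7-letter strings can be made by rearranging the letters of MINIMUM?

The 7 letters of MINIMUM have repeats: I appearing twice and M appearing 3 times.
Dividing 7! = 5040 by 3!·2! = 12 for the repeated letters gives 420.

420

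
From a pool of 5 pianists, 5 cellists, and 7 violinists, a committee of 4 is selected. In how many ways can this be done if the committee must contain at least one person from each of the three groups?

Total 4-person selections from all 17: C(17,4) = 2380.
Subtract selections that omit an entire group: no pianists → C(12,4) = 495; no cellists → C(12,4) = 495; no violinists → C(10,4) = 210.
Add back selections omitting two groups (i.e. drawn from a single group): C(5,4) + C(5,4) + C(7,4) = 45.
By inclusion–exclusion: 2380 − 1200 + 45 = 1225.

1225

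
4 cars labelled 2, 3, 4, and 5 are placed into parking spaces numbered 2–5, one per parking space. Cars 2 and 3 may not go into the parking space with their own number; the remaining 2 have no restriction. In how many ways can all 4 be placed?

14

Let Aᵢ (for i ∈ {2, 3}) be the placements that put car i in its forbidden parking space. Any j of these fix j positions, leaving (4−j)! ways to fill the rest, and there are C(2,j) ways to pick which j.
By inclusion–exclusion, the number of valid placements is Σ_{j=0}^{2} (−1)^j C(2,j)·(4−j)!.
Computing: 24 − 12 + 2 = 14.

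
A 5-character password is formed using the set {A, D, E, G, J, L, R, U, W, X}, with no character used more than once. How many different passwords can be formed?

This is a permutation of 5 out of 10: P(10,5) = 10!/5!.
10 × 9 × 8 × 7 × 6 = 30240.

30240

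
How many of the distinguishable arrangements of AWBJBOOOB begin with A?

Fix A in the first position and arrange the remaining 8 letters.
Those 8 letters have B appearing 3 times and O appearing 3 times, giving (8)!/(3!·3!) = 1120.

1120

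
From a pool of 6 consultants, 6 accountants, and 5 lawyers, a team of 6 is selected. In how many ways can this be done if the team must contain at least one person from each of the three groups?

10530

Unrestricted: C(17,6) = 12376 ways to pick any 6 of the 17.
Subtract selections that omit an entire group: no consultants → C(11,6) = 462; no accountants → C(11,6) = 462; no lawyers → C(12,6) = 924.
Add back selections omitting two groups (i.e. drawn from a single group): C(6,6) + C(6,6) + C(5,6) = 2.
By inclusion–exclusion: 12376 − 1848 + 2 = 10530.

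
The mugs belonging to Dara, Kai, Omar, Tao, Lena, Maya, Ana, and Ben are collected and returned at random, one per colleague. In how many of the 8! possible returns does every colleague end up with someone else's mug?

Let Aᵢ be the assignments in which colleague i gets their own mug. We want the size of the complement of A₁∪…∪A_8.
By inclusion–exclusion this is Σ_{j=0}^{8} (−1)^j C(8,j)·(8−j)!.
Computing: 40320 − 40320 + 20160 − 6720 + 1680 − 336 + 56 − 8 + 1 = 14833.

14833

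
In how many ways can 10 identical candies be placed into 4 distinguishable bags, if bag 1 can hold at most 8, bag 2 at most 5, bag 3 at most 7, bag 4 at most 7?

227

Without the upper bounds there are C(13,3) = 286 ways to split 10 among 4 bags.
Subtract solutions that violate a single cap (substitute x_i' = x_i − (cap_i+1)): x_1 ≥ 9 gives C(4,3) = 4; x_2 ≥ 6 gives C(7,3) = 35; x_3 ≥ 8 gives C(5,3) = 10; x_4 ≥ 8 gives C(5,3) = 10. Together 59.
No two caps can be exceeded simultaneously, so the pair terms are all 0.
By inclusion–exclusion the count is 286 − 59 + 0 = 227.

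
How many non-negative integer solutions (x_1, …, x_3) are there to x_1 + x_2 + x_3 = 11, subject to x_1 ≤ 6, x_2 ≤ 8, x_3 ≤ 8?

51

Without the upper bounds there are C(13,2) = 78 ways to split 11 among 3 variables.
Subtract solutions that violate a single cap (substitute x_i' = x_i − (cap_i+1)): x_1 ≥ 7 gives C(6,2) = 15; x_2 ≥ 9 gives C(4,2) = 6; x_3 ≥ 9 gives C(4,2) = 6. Together 27.
No two caps can be exceeded simultaneously, so the pair terms are all 0.
By inclusion–exclusion the count is 78 − 27 + 0 = 51.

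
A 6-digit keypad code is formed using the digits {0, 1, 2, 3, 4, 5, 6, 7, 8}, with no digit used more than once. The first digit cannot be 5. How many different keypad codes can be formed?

The first digit has 9−1 = 8 choices (anything except 5).
The remaining 5 digits are filled from the other 8 symbols without repetition: 8 × 7 × 6 × 5 × 4 = 6720.
Total: 8 × 6720 = 53760.

53760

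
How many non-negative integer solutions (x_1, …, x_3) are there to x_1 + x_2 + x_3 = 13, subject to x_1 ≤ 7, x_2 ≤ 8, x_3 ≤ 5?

33

By stars and bars, unrestricted non-negative solutions to x_1+…+x_3 = 13 number C(13+2,2) = 105.
Subtract solutions that violate a single cap (substitute x_i' = x_i − (cap_i+1)): x_1 ≥ 8 gives C(7,2) = 21; x_2 ≥ 9 gives C(6,2) = 15; x_3 ≥ 6 gives C(9,2) = 36. Together 72.
No two caps can be exceeded simultaneously, so the pair terms are all 0.
By inclusion–exclusion the count is 105 − 72 + 0 = 33.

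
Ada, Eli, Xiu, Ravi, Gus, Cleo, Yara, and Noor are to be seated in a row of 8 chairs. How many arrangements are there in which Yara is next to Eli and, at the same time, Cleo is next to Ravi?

Treat {Yara,Eli} as one block (2 orders) and {Cleo,Ravi} as another (2 orders).
That leaves 6 units to arrange: 2 × 2 × 6! = 4 × 720 = 2880.

2880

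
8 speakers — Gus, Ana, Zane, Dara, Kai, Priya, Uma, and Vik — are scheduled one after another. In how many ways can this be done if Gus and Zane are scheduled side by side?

Place the 6 others and the Gus-Zane pair as 7 objects in a line; the pair has 2 internal arrangements.
So the count is 2·(7)! = 10080.

10080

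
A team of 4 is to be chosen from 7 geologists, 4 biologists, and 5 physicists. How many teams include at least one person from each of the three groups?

910

With no constraint there are C(16,4) = 1820 possible selections.
Selections missing a whole group: no geologists → C(9,4) = 126; no biologists → C(12,4) = 495; no physicists → C(11,4) = 330.
Add back selections omitting two groups (i.e. drawn from a single group): C(7,4) + C(4,4) + C(5,4) = 41.
By inclusion–exclusion: 1820 − 951 + 41 = 910.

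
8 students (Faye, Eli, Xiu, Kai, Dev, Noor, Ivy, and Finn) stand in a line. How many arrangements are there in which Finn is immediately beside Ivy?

10080

Glue Finn and Ivy into one block (2 internal orders), leaving 7 units to arrange in a row.
So the count is 2·(7)! = 10080.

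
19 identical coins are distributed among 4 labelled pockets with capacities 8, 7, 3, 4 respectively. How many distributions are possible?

By stars and bars, unrestricted non-negative solutions to x_1+…+x_4 = 19 number C(19+3,3) = 1540.
Subtract solutions that violate a single cap (substitute x_i' = x_i − (cap_i+1)): x_1 ≥ 9 gives C(13,3) = 286; x_2 ≥ 8 gives C(14,3) = 364; x_3 ≥ 4 gives C(18,3) = 816; x_4 ≥ 5 gives C(17,3) = 680. Together 2146.
Add back pairs where two caps are both exceeded: 10 + 84 + 56 + 120 + 84 + 286 = 640.
Subtract triples: 0 + 0 + 4 + 10 = 14.
By inclusion–exclusion the count is 1540 − 2146 + 640 − 14 = 20.

20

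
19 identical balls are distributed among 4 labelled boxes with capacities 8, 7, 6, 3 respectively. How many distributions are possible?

By stars and bars, unrestricted non-negative solutions to x_1+…+x_4 = 19 number C(19+3,3) = 1540.
Subtract solutions that violate a single cap (substitute x_i' = x_i − (cap_i+1)): x_1 ≥ 9 gives C(13,3) = 286; x_2 ≥ 8 gives C(14,3) = 364; x_3 ≥ 7 gives C(15,3) = 455; x_4 ≥ 4 gives C(18,3) = 816. Together 1921.
Add back pairs where two caps are both exceeded: 10 + 20 + 84 + 35 + 120 + 165 = 434.
Subtract triples: 0 + 0 + 0 + 1 = 1.
By inclusion–exclusion the count is 1540 − 1921 + 434 − 1 = 52.

52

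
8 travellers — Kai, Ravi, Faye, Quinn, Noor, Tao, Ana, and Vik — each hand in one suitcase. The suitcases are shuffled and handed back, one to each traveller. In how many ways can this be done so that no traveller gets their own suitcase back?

14833

This is the derangement count D_8: permutations of 8 items with no fixed point.
By inclusion–exclusion this is Σ_{j=0}^{8} (−1)^j C(8,j)·(8−j)!.
Computing: 40320 − 40320 + 20160 − 6720 + 1680 − 336 + 56 − 8 + 1 = 14833.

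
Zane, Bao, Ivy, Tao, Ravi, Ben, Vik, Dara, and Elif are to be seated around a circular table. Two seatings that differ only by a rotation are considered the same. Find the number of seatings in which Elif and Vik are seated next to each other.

10080

Treat {Elif, Vik} as one unit (2 internal orders) and seat the resulting 8 units around the table: (7)! circular arrangements.
So 2 × (7)! = 2 × 5040 = 10080.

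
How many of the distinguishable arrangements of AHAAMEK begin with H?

120

With the first slot taken by H, it remains to arrange the other 6 letters (AAAMEK).
Those 6 letters have A appearing 3 times, giving (6)!/(3!) = 120.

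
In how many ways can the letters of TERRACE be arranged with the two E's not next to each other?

900

There are 7!/(2!·2!) = 1260 arrangements of TERRACE in total.
Arrangements with the E's together: treat EE as one letter, giving (6)!/(2!) = 360.
Subtracting, 1260 − 360 = 900 arrangements keep the E's apart.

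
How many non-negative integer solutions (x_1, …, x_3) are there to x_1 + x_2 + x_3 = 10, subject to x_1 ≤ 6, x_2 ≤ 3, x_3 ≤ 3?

6

Ignoring the caps, the number of non-negative solutions to x_1+…+x_3 = 10 is C(12,2) = 66.
Subtract solutions that violate a single cap (substitute x_i' = x_i − (cap_i+1)): x_1 ≥ 7 gives C(5,2) = 10; x_2 ≥ 4 gives C(8,2) = 28; x_3 ≥ 4 gives C(8,2) = 28. Together 66.
Add back pairs where two caps are both exceeded: 0 + 0 + 6 = 6.
By inclusion–exclusion the count is 66 − 66 + 6 = 6.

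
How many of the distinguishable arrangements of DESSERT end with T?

180

With the last slot taken by T, it remains to arrange the other 6 letters (DESSER).
Those 6 letters have E appearing twice and S appearing twice, giving (6)!/(2!·2!) = 180.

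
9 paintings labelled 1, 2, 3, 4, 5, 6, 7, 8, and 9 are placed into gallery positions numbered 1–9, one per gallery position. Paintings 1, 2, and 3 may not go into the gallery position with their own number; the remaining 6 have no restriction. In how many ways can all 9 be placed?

256320

Let Aᵢ (for i ∈ {1, 2, 3}) be the placements that put painting i in its forbidden gallery position. Any j of these fix j positions, leaving (9−j)! ways to fill the rest, and there are C(3,j) ways to pick which j.
By inclusion–exclusion, the number of valid placements is Σ_{j=0}^{3} (−1)^j C(3,j)·(9−j)!.
Computing: 362880 − 120960 + 15120 − 720 = 256320.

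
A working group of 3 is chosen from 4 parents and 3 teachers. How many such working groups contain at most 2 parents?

Split by how many parents are chosen (0 through 2).
Sum: C(4,0)·C(3,3) + C(4,1)·C(3,2) + C(4,2)·C(3,1) = 1 + 12 + 18 = 31.

31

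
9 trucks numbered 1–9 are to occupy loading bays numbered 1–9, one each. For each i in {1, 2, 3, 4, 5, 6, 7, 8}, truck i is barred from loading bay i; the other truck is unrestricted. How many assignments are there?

Let Aᵢ (for 1 ≤ i ≤ 8) be the placements that put truck i in its forbidden loading bay. Any j of these fix j positions, leaving (9−j)! ways to fill the rest, and there are C(8,j) ways to pick which j.
By inclusion–exclusion, the number of valid placements is Σ_{j=0}^{8} (−1)^j C(8,j)·(9−j)!.
Computing: 362880 − 322560 + 141120 − 40320 + 8400 − 1344 + 168 − 16 + 1 = 148329.

148329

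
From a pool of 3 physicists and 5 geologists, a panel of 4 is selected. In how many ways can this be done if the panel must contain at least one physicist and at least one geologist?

65

Unrestricted: C(8,4) = 70 ways to pick any 4 of the 8.
Selections missing a whole group: no physicists → C(5,4) = 5; no geologists → C(3,4) = 0.
Both groups omitted at once is impossible, so 70 − 5 = 65.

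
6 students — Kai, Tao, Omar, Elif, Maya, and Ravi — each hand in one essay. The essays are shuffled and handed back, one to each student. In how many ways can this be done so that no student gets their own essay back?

This is the derangement count D_6: permutations of 6 items with no fixed point.
By inclusion–exclusion this is Σ_{j=0}^{6} (−1)^j C(6,j)·(6−j)!.
Computing: 720 − 720 + 360 − 120 + 30 − 6 + 1 = 265.

265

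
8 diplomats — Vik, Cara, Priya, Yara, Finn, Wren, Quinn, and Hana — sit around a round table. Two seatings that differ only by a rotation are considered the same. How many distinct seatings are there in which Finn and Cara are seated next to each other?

Glue Finn and Cara into a block (2 internal orders). Seating 7 units around a circle gives (6)! arrangements.
So 2 × (6)! = 2 × 720 = 1440.

1440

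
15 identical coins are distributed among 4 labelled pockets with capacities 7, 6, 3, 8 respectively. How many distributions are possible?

Without the upper bounds there are C(18,3) = 816 ways to split 15 among 4 pockets.
Subtract solutions that violate a single cap (substitute x_i' = x_i − (cap_i+1)): x_1 ≥ 8 gives C(10,3) = 120; x_2 ≥ 7 gives C(11,3) = 165; x_3 ≥ 4 gives C(14,3) = 364; x_4 ≥ 9 gives C(9,3) = 84. Together 733.
Add back pairs where two caps are both exceeded: 1 + 20 + 0 + 35 + 0 + 10 = 66.
By inclusion–exclusion the count is 816 − 733 + 66 = 149.

149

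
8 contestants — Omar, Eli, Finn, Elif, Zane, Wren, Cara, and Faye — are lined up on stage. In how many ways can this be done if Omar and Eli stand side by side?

Glue Omar and Eli into one block (2 internal orders), leaving 7 units to arrange in a row.
That gives 2 × 7! = 2 × 5040 = 10080.

10080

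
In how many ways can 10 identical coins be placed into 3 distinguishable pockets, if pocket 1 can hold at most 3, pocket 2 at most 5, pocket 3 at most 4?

By stars and bars, unrestricted non-negative solutions to x_1+…+x_3 = 10 number C(10+2,2) = 66.
Subtract solutions that violate a single cap (substitute x_i' = x_i − (cap_i+1)): x_1 ≥ 4 gives C(8,2) = 28; x_2 ≥ 6 gives C(6,2) = 15; x_3 ≥ 5 gives C(7,2) = 21. Together 64.
Add back pairs where two caps are both exceeded: 1 + 3 + 0 = 4.
By inclusion–exclusion the count is 66 − 64 + 4 = 6.

6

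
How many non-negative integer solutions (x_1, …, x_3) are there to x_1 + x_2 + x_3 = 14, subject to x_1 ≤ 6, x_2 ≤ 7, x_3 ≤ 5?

15

Without the upper bounds there are C(16,2) = 120 ways to split 14 among 3 variables.
Subtract solutions that violate a single cap (substitute x_i' = x_i − (cap_i+1)): x_1 ≥ 7 gives C(9,2) = 36; x_2 ≥ 8 gives C(8,2) = 28; x_3 ≥ 6 gives C(10,2) = 45. Together 109.
Add back pairs where two caps are both exceeded: 0 + 3 + 1 = 4.
By inclusion–exclusion the count is 120 − 109 + 4 = 15.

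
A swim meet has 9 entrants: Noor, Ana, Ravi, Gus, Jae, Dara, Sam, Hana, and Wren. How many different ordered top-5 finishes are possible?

15120

There are 9 choices for 1st place, 8 for 2nd, and so on down to 5 for position 5.
That gives 9 × 8 × 7 × 6 × 5 = 15120.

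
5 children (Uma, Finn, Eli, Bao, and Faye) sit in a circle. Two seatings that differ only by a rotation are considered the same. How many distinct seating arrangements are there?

Fix one person's seat to break rotational symmetry; the remaining 4 people can be arranged in (4)! = 24 ways.

24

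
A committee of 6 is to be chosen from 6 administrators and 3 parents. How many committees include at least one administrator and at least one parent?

83

With no constraint there are C(9,6) = 84 possible selections.
Selections missing a whole group: no administrators → C(3,6) = 0; no parents → C(6,6) = 1.
Both groups omitted at once is impossible, so 84 − 1 = 83.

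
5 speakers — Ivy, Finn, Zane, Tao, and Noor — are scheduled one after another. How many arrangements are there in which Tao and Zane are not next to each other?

72

There are 5! = 120 arrangements in all. If Tao and Zane are adjacent, merging them into one block gives 2·(4)! = 48 arrangements.
So 120 − 48 = 72 arrangements keep them apart.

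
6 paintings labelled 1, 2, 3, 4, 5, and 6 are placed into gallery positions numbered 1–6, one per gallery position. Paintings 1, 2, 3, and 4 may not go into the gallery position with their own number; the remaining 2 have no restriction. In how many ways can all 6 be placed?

Let Aᵢ (for 1 ≤ i ≤ 4) be the placements that put painting i in its forbidden gallery position. Any j of these fix j positions, leaving (6−j)! ways to fill the rest, and there are C(4,j) ways to pick which j.
By inclusion–exclusion, the number of valid placements is Σ_{j=0}^{4} (−1)^j C(4,j)·(6−j)!.
Computing: 720 − 480 + 144 − 24 + 2 = 362.

362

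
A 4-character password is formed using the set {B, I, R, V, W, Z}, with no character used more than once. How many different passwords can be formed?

Choose and order 4 of the 6 symbols: the first character has 6 options, the next 5, then 4, 3.
That product is 6 × 5 × 4 × 3 = 360.

360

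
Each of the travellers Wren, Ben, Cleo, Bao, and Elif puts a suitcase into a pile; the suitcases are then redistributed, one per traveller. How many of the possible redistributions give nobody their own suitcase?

Count assignments avoiding every fixed point. For any j of the 5 travellers fixed to their own suitcase, the other 5−j can be arranged in (5−j)! ways.
By inclusion–exclusion this is Σ_{j=0}^{5} (−1)^j C(5,j)·(5−j)!.
Computing: 120 − 120 + 60 − 20 + 5 − 1 = 44.

44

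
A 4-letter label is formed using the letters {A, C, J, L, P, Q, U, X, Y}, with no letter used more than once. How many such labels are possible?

Choose and order 4 of the 9 symbols: the first letter has 9 options, the next 8, then 7, 6.
9 × 8 × 7 × 6 = 3024.

3024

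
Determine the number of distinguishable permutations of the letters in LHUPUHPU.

1680

Letter multiplicities in LHUPUHPU: H×2, L×1, P×2, U×3.
So there are 8! / (3!·2!·2!) = 1680 distinguishable arrangements.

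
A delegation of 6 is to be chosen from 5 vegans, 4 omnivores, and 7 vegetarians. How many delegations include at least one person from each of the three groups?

6545

With no constraint there are C(16,6) = 8008 possible selections.
Selections missing a whole group: no vegans → C(11,6) = 462; no omnivores → C(12,6) = 924; no vegetarians → C(9,6) = 84.
Add back selections omitting two groups (i.e. drawn from a single group): C(5,6) + C(4,6) + C(7,6) = 7.
By inclusion–exclusion: 8008 − 1470 + 7 = 6545.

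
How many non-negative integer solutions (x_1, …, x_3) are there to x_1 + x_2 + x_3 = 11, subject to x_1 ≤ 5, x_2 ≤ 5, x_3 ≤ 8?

Without the upper bounds there are C(13,2) = 78 ways to split 11 among 3 variables.
Subtract solutions that violate a single cap (substitute x_i' = x_i − (cap_i+1)): x_1 ≥ 6 gives C(7,2) = 21; x_2 ≥ 6 gives C(7,2) = 21; x_3 ≥ 9 gives C(4,2) = 6. Together 48.
No two caps can be exceeded simultaneously, so the pair terms are all 0.
By inclusion–exclusion the count is 78 − 48 + 0 = 30.

30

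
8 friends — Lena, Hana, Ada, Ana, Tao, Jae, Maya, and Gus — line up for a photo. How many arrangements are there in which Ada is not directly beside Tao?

There are 8! = 40320 arrangements in all. If Ada and Tao are adjacent, merging them into one block gives 2·(7)! = 10080 arrangements.
So 40320 − 10080 = 30240 arrangements keep them apart.

30240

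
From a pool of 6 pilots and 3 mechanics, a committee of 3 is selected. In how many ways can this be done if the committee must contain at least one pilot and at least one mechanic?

Total 3-person selections from all 9: C(9,3) = 84.
Selections missing a whole group: no pilots → C(3,3) = 1; no mechanics → C(6,3) = 20.
Both groups omitted at once is impossible, so 84 − 21 = 63.

63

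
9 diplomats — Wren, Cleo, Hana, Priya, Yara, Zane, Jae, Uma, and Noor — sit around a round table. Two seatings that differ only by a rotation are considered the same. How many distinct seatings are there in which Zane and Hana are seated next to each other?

10080

Glue Zane and Hana into a block (2 internal orders). Seating 8 units around a circle gives (7)! arrangements.
So 2 × (7)! = 2 × 5040 = 10080.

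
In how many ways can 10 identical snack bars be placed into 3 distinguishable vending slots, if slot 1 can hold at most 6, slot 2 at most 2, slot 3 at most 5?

9

Ignoring the caps, the number of non-negative solutions to x_1+…+x_3 = 10 is C(12,2) = 66.
Subtract solutions that violate a single cap (substitute x_i' = x_i − (cap_i+1)): x_1 ≥ 7 gives C(5,2) = 10; x_2 ≥ 3 gives C(9,2) = 36; x_3 ≥ 6 gives C(6,2) = 15. Together 61.
Add back pairs where two caps are both exceeded: 1 + 0 + 3 = 4.
By inclusion–exclusion the count is 66 − 61 + 4 = 9.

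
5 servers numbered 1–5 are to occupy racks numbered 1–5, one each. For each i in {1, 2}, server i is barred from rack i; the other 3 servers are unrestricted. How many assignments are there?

78

Let Aᵢ (for i ∈ {1, 2}) be the placements that put server i in its forbidden rack. Any j of these fix j positions, leaving (5−j)! ways to fill the rest, and there are C(2,j) ways to pick which j.
By inclusion–exclusion, the number of valid placements is Σ_{j=0}^{2} (−1)^j C(2,j)·(5−j)!.
Computing: 120 − 48 + 6 = 78.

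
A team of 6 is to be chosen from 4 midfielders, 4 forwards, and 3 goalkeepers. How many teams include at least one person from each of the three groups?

Unrestricted: C(11,6) = 462 ways to pick any 6 of the 11.
Selections missing a whole group: no midfielders → C(7,6) = 7; no forwards → C(7,6) = 7; no goalkeepers → C(8,6) = 28.
Add back selections omitting two groups (i.e. drawn from a single group): C(4,6) + C(4,6) + C(3,6) = 0.
By inclusion–exclusion: 462 − 42 + 0 = 420.

420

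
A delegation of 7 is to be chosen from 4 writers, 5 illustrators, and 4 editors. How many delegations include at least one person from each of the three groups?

Unrestricted: C(13,7) = 1716 ways to pick any 7 of the 13.
Selections missing a whole group: no writers → C(9,7) = 36; no illustrators → C(8,7) = 8; no editors → C(9,7) = 36.
Add back selections omitting two groups (i.e. drawn from a single group): C(4,7) + C(5,7) + C(4,7) = 0.
By inclusion–exclusion: 1716 − 80 + 0 = 1636.

1636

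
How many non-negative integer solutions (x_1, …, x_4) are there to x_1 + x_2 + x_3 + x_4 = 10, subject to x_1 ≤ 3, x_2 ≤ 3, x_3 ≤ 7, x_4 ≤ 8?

114

Without the upper bounds there are C(13,3) = 286 ways to split 10 among 4 variables.
Subtract solutions that violate a single cap (substitute x_i' = x_i − (cap_i+1)): x_1 ≥ 4 gives C(9,3) = 84; x_2 ≥ 4 gives C(9,3) = 84; x_3 ≥ 8 gives C(5,3) = 10; x_4 ≥ 9 gives C(4,3) = 4. Together 182.
Add back pairs where two caps are both exceeded: 10 + 0 + 0 + 0 + 0 + 0 = 10.
By inclusion–exclusion the count is 286 − 182 + 10 = 114.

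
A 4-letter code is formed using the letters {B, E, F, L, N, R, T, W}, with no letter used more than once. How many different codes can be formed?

This is a permutation of 4 out of 8: P(8,4) = 8!/4!.
That product is 8 × 7 × 6 × 5 = 1680.

1680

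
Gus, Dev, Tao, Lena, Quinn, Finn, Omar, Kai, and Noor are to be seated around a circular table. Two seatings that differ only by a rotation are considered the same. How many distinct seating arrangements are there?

40320

Seat Gus anywhere (absorbing the rotational symmetry), then permute the other 8: (8)! = 40320.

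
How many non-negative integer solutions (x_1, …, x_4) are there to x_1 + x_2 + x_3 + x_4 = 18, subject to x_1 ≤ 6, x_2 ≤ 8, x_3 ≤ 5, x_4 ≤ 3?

Ignoring the caps, the number of non-negative solutions to x_1+…+x_4 = 18 is C(21,3) = 1330.
Subtract solutions that violate a single cap (substitute x_i' = x_i − (cap_i+1)): x_1 ≥ 7 gives C(14,3) = 364; x_2 ≥ 9 gives C(12,3) = 220; x_3 ≥ 6 gives C(15,3) = 455; x_4 ≥ 4 gives C(17,3) = 680. Together 1719.
Add back pairs where two caps are both exceeded: 10 + 56 + 120 + 20 + 56 + 165 = 427.
Subtract triples: 0 + 0 + 4 + 0 = 4.
By inclusion–exclusion the count is 1330 − 1719 + 427 − 4 = 34.

34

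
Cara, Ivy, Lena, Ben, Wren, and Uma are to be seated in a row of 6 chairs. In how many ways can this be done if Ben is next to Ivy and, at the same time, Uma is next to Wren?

96

Treat {Ben,Ivy} as one block (2 orders) and {Uma,Wren} as another (2 orders).
That leaves 4 units to arrange: 2 × 2 × 4! = 4 × 24 = 96.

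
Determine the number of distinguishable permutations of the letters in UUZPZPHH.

The 8 letters of UUZPZPHH have repeats: H appearing twice, P appearing twice, U appearing twice, and Z appearing twice.
Dividing 8! = 40320 by 2!·2!·2!·2! = 16 for the repeated letters gives 2520.

2520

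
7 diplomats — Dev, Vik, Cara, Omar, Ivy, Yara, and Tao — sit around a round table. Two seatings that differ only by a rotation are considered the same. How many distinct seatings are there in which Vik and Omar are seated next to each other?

240

Treat {Vik, Omar} as one unit (2 internal orders) and seat the resulting 6 units around the table: (5)! circular arrangements.
So 2 × (5)! = 2 × 120 = 240.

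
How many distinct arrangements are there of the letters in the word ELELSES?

210

ELELSES has 7 letters with E appearing 3 times, L appearing twice, and S appearing twice.
Dividing 7! = 5040 by 3!·2!·2! = 24 for the repeated letters gives 210.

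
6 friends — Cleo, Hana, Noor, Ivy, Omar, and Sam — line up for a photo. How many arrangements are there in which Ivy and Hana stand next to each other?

240

Treat {Ivy, Hana} as a single unit. There are 5 units to order, and the pair itself can be ordered 2 ways.
So the count is 2·(5)! = 240.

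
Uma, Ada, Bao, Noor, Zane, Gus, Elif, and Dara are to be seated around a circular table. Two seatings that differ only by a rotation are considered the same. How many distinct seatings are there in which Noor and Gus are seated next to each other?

Glue Noor and Gus into a block (2 internal orders). Seating 7 units around a circle gives (6)! arrangements.
So 2 × (6)! = 2 × 720 = 1440.

1440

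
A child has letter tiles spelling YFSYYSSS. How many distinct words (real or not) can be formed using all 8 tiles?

The 8 letters of YFSYYSSS have repeats: S appearing 4 times and Y appearing 3 times.
So there are 8! / (4!·3!) = 280 distinguishable arrangements.

280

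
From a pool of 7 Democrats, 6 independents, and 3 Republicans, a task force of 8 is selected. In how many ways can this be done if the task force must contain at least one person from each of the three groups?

With no constraint there are C(16,8) = 12870 possible selections.
Subtract selections that omit an entire group: no Democrats → C(9,8) = 9; no independents → C(10,8) = 45; no Republicans → C(13,8) = 1287.
Add back selections omitting two groups (i.e. drawn from a single group): C(7,8) + C(6,8) + C(3,8) = 0.
By inclusion–exclusion: 12870 − 1341 + 0 = 11529.

11529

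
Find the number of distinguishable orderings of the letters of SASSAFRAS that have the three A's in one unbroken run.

210

Treat the 3 copies of A as a single block. The multiset to arrange is then {AAA, F, R, S, S, S, S}, 7 items in all.
That gives (7)!/(4!) = 210 arrangements.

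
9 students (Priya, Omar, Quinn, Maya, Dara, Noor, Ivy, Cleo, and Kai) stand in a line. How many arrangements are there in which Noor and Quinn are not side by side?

There are 9! = 362880 arrangements in all. If Noor and Quinn are adjacent, merging them into one block gives 2·(8)! = 80640 arrangements.
So 362880 − 80640 = 282240 arrangements keep them apart.

282240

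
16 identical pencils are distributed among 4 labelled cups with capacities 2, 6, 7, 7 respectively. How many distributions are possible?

64

Without the upper bounds there are C(19,3) = 969 ways to split 16 among 4 cups.
Subtract solutions that violate a single cap (substitute x_i' = x_i − (cap_i+1)): x_1 ≥ 3 gives C(16,3) = 560; x_2 ≥ 7 gives C(12,3) = 220; x_3 ≥ 8 gives C(11,3) = 165; x_4 ≥ 8 gives C(11,3) = 165. Together 1110.
Add back pairs where two caps are both exceeded: 84 + 56 + 56 + 4 + 4 + 1 = 205.
By inclusion–exclusion the count is 969 − 1110 + 205 = 64.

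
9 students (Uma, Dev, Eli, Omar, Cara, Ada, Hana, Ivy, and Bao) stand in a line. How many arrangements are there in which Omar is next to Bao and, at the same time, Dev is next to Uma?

Treat {Omar,Bao} as one block (2 orders) and {Dev,Uma} as another (2 orders).
That leaves 7 units to arrange: 2 × 2 × 7! = 4 × 5040 = 20160.

20160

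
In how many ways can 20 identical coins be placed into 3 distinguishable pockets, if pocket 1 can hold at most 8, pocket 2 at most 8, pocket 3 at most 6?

6

By stars and bars, unrestricted non-negative solutions to x_1+…+x_3 = 20 number C(20+2,2) = 231.
Subtract solutions that violate a single cap (substitute x_i' = x_i − (cap_i+1)): x_1 ≥ 9 gives C(13,2) = 78; x_2 ≥ 9 gives C(13,2) = 78; x_3 ≥ 7 gives C(15,2) = 105. Together 261.
Add back pairs where two caps are both exceeded: 6 + 15 + 15 = 36.
By inclusion–exclusion the count is 231 − 261 + 36 = 6.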